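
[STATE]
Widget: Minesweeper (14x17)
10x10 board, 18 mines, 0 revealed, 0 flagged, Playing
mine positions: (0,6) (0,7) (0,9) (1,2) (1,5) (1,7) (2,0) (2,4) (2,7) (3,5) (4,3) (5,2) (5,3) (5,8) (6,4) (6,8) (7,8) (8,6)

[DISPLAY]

■■■■■■■■■■    
■■■■■■■■■■    
■■■■■■■■■■    
■■■■■■■■■■    
■■■■■■■■■■    
■■■■■■■■■■    
■■■■■■■■■■    
■■■■■■■■■■    
■■■■■■■■■■    
■■■■■■■■■■    
              
              
              
              
              
              
              


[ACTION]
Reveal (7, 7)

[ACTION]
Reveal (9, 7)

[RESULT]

■■■■■■■■■■    
■■■■■■■■■■    
■■■■■■■■■■    
■■■■■■■■■■    
■■■■■■■■■■    
■■■■■■■■■■    
■■■■■■■■■■    
■■■■■■■3■■    
■■■■■■■■■■    
■■■■■■■1■■    
              
              
              
              
              
              
              


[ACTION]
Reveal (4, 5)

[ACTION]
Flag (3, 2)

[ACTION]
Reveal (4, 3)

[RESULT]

■■■■■■✹✹■✹    
■■✹■■✹■✹■■    
✹■■■✹■■✹■■    
■■⚑■■✹■■■■    
■■■✹■1■■■■    
■■✹✹■■■■✹■    
■■■■✹■■■✹■    
■■■■■■■3✹■    
■■■■■■✹■■■    
■■■■■■■1■■    
              
              
              
              
              
              
              


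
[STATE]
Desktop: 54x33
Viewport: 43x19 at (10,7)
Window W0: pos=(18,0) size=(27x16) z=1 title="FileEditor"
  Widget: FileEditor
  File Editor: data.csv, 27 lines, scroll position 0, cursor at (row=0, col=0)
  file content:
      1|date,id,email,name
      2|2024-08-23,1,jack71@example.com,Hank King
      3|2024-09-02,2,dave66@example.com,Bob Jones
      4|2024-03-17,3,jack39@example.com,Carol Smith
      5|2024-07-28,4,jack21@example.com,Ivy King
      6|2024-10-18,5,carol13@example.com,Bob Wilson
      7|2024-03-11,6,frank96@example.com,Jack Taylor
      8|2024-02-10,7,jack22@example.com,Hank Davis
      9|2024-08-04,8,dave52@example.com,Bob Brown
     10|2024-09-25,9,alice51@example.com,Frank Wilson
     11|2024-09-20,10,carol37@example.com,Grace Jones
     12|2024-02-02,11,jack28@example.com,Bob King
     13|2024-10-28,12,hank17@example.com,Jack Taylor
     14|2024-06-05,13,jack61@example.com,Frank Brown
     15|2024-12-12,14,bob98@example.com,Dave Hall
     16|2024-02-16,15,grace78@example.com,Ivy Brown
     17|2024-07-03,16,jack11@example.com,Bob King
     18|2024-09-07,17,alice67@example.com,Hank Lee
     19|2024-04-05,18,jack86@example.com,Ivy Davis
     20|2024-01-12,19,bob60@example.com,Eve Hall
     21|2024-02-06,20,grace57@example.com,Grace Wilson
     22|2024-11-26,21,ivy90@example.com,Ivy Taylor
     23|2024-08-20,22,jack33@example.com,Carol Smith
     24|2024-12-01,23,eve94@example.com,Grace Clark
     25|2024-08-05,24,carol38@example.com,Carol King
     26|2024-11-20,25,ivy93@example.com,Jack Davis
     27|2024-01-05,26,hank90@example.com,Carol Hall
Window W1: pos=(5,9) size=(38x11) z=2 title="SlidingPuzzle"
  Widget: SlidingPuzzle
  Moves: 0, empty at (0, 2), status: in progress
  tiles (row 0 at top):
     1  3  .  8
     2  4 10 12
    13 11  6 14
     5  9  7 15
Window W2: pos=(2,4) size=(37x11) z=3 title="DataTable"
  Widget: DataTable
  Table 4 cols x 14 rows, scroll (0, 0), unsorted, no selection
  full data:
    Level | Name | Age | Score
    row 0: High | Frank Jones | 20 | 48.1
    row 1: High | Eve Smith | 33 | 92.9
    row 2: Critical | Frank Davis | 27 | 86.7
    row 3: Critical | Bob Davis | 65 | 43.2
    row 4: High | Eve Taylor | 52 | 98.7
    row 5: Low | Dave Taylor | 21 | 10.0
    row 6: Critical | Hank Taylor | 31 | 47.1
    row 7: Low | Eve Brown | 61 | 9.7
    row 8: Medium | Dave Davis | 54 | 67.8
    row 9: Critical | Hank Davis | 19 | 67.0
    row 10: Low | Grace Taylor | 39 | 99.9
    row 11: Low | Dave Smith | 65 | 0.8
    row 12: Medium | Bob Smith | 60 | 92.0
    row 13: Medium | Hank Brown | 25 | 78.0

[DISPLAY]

 │Name        │Age│Score    ┃exam░┃        
─┼────────────┼───┼─────    ┃@exa░┃        
 │Frank Jones │20 │48.1     ┃━━━┓░┃        
 │Eve Smith   │33 │92.9     ┃   ┃░┃        
l│Frank Davis │27 │86.7     ┃───┨░┃        
l│Bob Davis   │65 │43.2     ┃   ┃░┃        
 │Eve Taylor  │52 │98.7     ┃   ┃░┃        
━━━━━━━━━━━━━━━━━━━━━━━━━━━━┛   ┃▼┃        
 │  4 │ 10 │ 12 │               ┃━┛        
─┼────┼────┼────┤               ┃          
 │ 11 │  6 │ 14 │               ┃          
─┼────┼────┼────┤               ┃          
━━━━━━━━━━━━━━━━━━━━━━━━━━━━━━━━┛          
                                           
                                           
                                           
                                           
                                           
                                           


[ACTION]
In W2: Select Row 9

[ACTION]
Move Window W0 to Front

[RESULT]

 │Name  ┃2024-07-28,4,jack21@exam░┃        
─┼──────┃2024-10-18,5,carol13@exa░┃        
 │Frank ┃2024-03-11,6,frank96@exa░┃        
 │Eve Sm┃2024-02-10,7,jack22@exam░┃        
l│Frank ┃2024-08-04,8,dave52@exam░┃        
l│Bob Da┃2024-09-25,9,alice51@exa░┃        
 │Eve Ta┃2024-09-20,10,carol37@ex░┃        
━━━━━━━━┃2024-02-02,11,jack28@exa▼┃        
 │  4 │ ┗━━━━━━━━━━━━━━━━━━━━━━━━━┛        
─┼────┼────┼────┤               ┃          
 │ 11 │  6 │ 14 │               ┃          
─┼────┼────┼────┤               ┃          
━━━━━━━━━━━━━━━━━━━━━━━━━━━━━━━━┛          
                                           
                                           
                                           
                                           
                                           
                                           


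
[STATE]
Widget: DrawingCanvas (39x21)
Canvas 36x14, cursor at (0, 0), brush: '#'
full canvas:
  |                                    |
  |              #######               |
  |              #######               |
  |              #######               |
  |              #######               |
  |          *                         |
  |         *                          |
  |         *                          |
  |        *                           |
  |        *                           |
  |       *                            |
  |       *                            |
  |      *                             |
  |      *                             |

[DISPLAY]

+                                      
              #######                  
              #######                  
              #######                  
              #######                  
          *                            
         *                             
         *                             
        *                              
        *                              
       *                               
       *                               
      *                                
      *                                
                                       
                                       
                                       
                                       
                                       
                                       
                                       


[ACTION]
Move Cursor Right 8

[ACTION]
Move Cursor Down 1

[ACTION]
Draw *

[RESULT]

                                       
        *     #######                  
              #######                  
              #######                  
              #######                  
          *                            
         *                             
         *                             
        *                              
        *                              
       *                               
       *                               
      *                                
      *                                
                                       
                                       
                                       
                                       
                                       
                                       
                                       


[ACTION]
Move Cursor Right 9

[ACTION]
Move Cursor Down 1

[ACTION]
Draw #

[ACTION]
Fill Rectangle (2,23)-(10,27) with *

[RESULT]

                                       
        *     #######                  
              #######  *****           
              #######  *****           
              #######  *****           
          *            *****           
         *             *****           
         *             *****           
        *              *****           
        *              *****           
       *               *****           
       *                               
      *                                
      *                                
                                       
                                       
                                       
                                       
                                       
                                       
                                       


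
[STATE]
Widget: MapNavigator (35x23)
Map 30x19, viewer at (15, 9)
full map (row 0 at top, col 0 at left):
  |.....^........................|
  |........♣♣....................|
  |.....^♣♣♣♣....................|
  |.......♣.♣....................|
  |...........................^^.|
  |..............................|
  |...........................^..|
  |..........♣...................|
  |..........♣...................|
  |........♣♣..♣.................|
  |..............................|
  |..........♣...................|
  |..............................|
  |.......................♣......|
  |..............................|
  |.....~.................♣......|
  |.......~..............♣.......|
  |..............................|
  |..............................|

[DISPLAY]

                                   
                                   
  .....^........................   
  ........♣♣....................   
  .....^♣♣♣♣....................   
  .......♣.♣....................   
  ...........................^^.   
  ..............................   
  ...........................^..   
  ..........♣...................   
  ..........♣...................   
  ........♣♣..♣..@..............   
  ..............................   
  ..........♣...................   
  ..............................   
  .......................♣......   
  ..............................   
  .....~.................♣......   
  .......~..............♣.......   
  ..............................   
  ..............................   
                                   
                                   


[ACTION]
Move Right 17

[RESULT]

                                   
                                   
..................                 
..................                 
..................                 
..................                 
...............^^.                 
..................                 
...............^..                 
..................                 
..................                 
♣................@                 
..................                 
..................                 
..................                 
...........♣......                 
..................                 
...........♣......                 
..........♣.......                 
..................                 
..................                 
                                   
                                   


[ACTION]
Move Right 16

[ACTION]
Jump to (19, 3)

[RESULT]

                                   
                                   
                                   
                                   
                                   
                                   
                                   
                                   
...^........................       
......♣♣....................       
...^♣♣♣♣....................       
.....♣.♣.........@..........       
.........................^^.       
............................       
.........................^..       
........♣...................       
........♣...................       
......♣♣..♣.................       
............................       
........♣...................       
............................       
.....................♣......       
............................       


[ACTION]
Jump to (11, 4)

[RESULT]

                                   
                                   
                                   
                                   
                                   
                                   
                                   
      .....^.......................
      ........♣♣...................
      .....^♣♣♣♣...................
      .......♣.♣...................
      ...........@...............^^
      .............................
      ...........................^.
      ..........♣..................
      ..........♣..................
      ........♣♣..♣................
      .............................
      ..........♣..................
      .............................
      .......................♣.....
      .............................
      .....~.................♣.....


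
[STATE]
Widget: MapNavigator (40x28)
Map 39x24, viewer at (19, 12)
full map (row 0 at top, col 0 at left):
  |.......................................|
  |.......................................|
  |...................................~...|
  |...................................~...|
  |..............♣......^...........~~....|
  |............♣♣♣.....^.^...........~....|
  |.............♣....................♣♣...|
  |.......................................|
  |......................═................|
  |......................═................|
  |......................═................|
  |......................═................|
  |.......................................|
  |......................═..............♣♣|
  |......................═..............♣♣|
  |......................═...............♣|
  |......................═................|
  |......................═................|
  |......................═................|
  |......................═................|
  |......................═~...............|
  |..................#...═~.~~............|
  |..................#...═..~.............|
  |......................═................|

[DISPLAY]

                                        
                                        
 .......................................
 .......................................
 ...................................~...
 ...................................~...
 ..............♣......^...........~~....
 ............♣♣♣.....^.^...........~....
 .............♣....................♣♣...
 .......................................
 ......................═................
 ......................═................
 ......................═................
 ......................═................
 ...................@...................
 ......................═..............♣♣
 ......................═..............♣♣
 ......................═...............♣
 ......................═................
 ......................═................
 ......................═................
 ......................═................
 ......................═~...............
 ..................#...═~.~~............
 ..................#...═..~.............
 ......................═................
                                        
                                        


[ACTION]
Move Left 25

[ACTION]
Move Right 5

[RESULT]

                                        
                                        
               .........................
               .........................
               .........................
               .........................
               ..............♣......^...
               ............♣♣♣.....^.^..
               .............♣...........
               .........................
               ......................═..
               ......................═..
               ......................═..
               ......................═..
               .....@...................
               ......................═..
               ......................═..
               ......................═..
               ......................═..
               ......................═..
               ......................═..
               ......................═..
               ......................═~.
               ..................#...═~.
               ..................#...═..
               ......................═..
                                        
                                        


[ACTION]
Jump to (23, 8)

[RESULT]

                                        
                                        
                                        
                                        
                                        
                                        
....................................    
....................................    
................................~...    
................................~...    
...........♣......^...........~~....    
.........♣♣♣.....^.^...........~....    
..........♣....................♣♣...    
....................................    
...................═@...............    
...................═................    
...................═................    
...................═................    
....................................    
...................═..............♣♣    
...................═..............♣♣    
...................═...............♣    
...................═................    
...................═................    
...................═................    
...................═................    
...................═~...............    
...............#...═~.~~............    


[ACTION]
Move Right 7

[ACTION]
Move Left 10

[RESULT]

                                        
                                        
                                        
                                        
                                        
                                        
....................................... 
....................................... 
...................................~... 
...................................~... 
..............♣......^...........~~.... 
............♣♣♣.....^.^...........~.... 
.............♣....................♣♣... 
....................................... 
....................@.═................ 
......................═................ 
......................═................ 
......................═................ 
....................................... 
......................═..............♣♣ 
......................═..............♣♣ 
......................═...............♣ 
......................═................ 
......................═................ 
......................═................ 
......................═................ 
......................═~............... 
..................#...═~.~~............ 


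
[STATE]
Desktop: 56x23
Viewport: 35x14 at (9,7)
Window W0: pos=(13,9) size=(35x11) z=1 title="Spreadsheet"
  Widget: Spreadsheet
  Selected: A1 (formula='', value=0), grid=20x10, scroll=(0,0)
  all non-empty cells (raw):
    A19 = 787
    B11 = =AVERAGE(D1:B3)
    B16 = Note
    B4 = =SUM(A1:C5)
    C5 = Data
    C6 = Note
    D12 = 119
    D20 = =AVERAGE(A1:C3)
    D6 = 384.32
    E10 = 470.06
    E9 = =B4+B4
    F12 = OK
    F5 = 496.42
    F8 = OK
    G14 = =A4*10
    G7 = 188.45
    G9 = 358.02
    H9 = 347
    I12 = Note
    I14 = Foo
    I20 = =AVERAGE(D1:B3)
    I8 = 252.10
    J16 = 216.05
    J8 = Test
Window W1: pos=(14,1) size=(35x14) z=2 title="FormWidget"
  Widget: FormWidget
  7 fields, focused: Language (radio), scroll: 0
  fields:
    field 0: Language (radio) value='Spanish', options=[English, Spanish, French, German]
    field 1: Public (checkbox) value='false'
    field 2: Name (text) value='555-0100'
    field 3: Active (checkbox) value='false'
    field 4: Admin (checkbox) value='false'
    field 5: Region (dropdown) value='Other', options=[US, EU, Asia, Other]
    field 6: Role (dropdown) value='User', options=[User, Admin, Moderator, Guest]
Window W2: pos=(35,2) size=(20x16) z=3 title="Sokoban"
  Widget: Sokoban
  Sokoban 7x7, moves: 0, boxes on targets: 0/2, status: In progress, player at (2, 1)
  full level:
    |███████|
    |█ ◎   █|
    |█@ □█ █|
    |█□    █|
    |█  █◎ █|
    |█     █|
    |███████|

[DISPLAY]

     ┃  Active:     [ ]   ┃█@ □█ █ 
     ┃  Admin:      [ ]   ┃█□    █ 
    ┏┃  Region:     [Other┃█  █◎ █ 
    ┃┃  Role:       [User ┃█     █ 
    ┠┃                    ┃███████ 
    ┃┃                    ┃Moves: 0
    ┃┃                    ┃        
    ┃┗━━━━━━━━━━━━━━━━━━━━┃        
    ┃  1      [0]       0 ┃        
    ┃  2        0       0 ┃        
    ┃  3        0       0 ┗━━━━━━━━
    ┃  4        0#CIRC!         0  
    ┗━━━━━━━━━━━━━━━━━━━━━━━━━━━━━━
                                   


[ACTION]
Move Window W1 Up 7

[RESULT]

     ┃  Admin:      [ ]   ┃█@ □█ █ 
     ┃  Region:     [Other┃█□    █ 
    ┏┃  Role:       [User ┃█  █◎ █ 
    ┃┃                    ┃█     █ 
    ┠┃                    ┃███████ 
    ┃┃                    ┃Moves: 0
    ┃┗━━━━━━━━━━━━━━━━━━━━┃        
    ┃---------------------┃        
    ┃  1      [0]       0 ┃        
    ┃  2        0       0 ┃        
    ┃  3        0       0 ┗━━━━━━━━
    ┃  4        0#CIRC!         0  
    ┗━━━━━━━━━━━━━━━━━━━━━━━━━━━━━━
                                   


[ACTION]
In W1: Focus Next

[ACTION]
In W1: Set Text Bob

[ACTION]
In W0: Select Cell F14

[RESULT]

     ┃  Admin:      [ ]   ┃█@ □█ █ 
     ┃  Region:     [Other┃█□    █ 
    ┏┃  Role:       [User ┃█  █◎ █ 
    ┃┃                    ┃█     █ 
    ┠┃                    ┃███████ 
    ┃┃                    ┃Moves: 0
    ┃┗━━━━━━━━━━━━━━━━━━━━┃        
    ┃---------------------┃        
    ┃  1        0       0 ┃        
    ┃  2        0       0 ┃        
    ┃  3        0       0 ┗━━━━━━━━
    ┃  4        0#CIRC!         0  
    ┗━━━━━━━━━━━━━━━━━━━━━━━━━━━━━━
                                   


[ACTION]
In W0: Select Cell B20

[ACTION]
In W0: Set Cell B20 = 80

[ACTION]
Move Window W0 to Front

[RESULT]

     ┃  Admin:      [ ]   ┃█@ □█ █ 
     ┃  Region:     [Other┃█□    █ 
    ┏━━━━━━━━━━━━━━━━━━━━━━━━━━━━━━
    ┃ Spreadsheet                  
    ┠──────────────────────────────
    ┃B20: 80                       
    ┃       A       B       C      
    ┃------------------------------
    ┃  1        0       0       0  
    ┃  2        0       0       0  
    ┃  3        0       0       0  
    ┃  4        0#CIRC!         0  
    ┗━━━━━━━━━━━━━━━━━━━━━━━━━━━━━━
                                   


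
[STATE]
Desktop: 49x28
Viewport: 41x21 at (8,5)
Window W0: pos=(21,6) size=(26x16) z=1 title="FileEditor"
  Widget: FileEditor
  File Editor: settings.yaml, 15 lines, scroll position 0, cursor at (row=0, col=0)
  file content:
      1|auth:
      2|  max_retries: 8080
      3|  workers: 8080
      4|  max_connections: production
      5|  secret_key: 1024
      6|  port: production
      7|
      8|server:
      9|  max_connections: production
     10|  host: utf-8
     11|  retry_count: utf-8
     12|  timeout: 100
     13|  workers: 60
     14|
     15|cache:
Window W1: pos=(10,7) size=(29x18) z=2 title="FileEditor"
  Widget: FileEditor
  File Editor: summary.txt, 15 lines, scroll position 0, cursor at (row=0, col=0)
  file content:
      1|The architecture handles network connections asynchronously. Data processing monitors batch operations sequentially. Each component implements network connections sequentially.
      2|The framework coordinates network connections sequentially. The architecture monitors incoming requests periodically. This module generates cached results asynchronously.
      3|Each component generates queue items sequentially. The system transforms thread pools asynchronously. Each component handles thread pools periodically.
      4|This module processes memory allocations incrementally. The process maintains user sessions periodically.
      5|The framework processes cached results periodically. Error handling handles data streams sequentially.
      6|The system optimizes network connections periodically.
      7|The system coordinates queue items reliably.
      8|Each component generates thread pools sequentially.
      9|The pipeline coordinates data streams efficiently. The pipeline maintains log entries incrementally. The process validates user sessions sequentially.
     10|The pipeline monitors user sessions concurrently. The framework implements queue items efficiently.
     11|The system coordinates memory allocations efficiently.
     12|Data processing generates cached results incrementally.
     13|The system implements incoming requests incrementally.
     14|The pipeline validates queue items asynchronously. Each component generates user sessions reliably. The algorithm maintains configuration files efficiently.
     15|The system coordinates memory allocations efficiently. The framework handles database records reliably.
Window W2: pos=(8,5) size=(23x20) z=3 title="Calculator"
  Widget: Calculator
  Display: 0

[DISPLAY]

┏━━━━━━━━━━━━━━━━━━━━━┓                  
┃ Calculator          ┃━━━━━━━━━━━━━━━┓  
┠─────────────────────┨━━━━━━━┓       ┃  
┃                    0┃       ┃───────┨  
┃┌───┬───┬───┬───┐    ┃───────┨      ▲┃  
┃│ 7 │ 8 │ 9 │ ÷ │    ┃dles n▲┃80    █┃  
┃├───┼───┼───┼───┤    ┃nates █┃      ░┃  
┃│ 4 │ 5 │ 6 │ × │    ┃ates q░┃: prod░┃  
┃├───┼───┼───┼───┤    ┃s memo░┃4     ░┃  
┃│ 1 │ 2 │ 3 │ - │    ┃ses ca░┃n     ░┃  
┃├───┼───┼───┼───┤    ┃ netwo░┃      ░┃  
┃│ 0 │ . │ = │ + │    ┃es que░┃      ░┃  
┃├───┼───┼───┼───┤    ┃ates t░┃: prod░┃  
┃│ C │ MC│ MR│ M+│    ┃ates d░┃      ░┃  
┃└───┴───┴───┴───┘    ┃s user░┃f-8   ░┃  
┃                     ┃es mem░┃      ▼┃  
┃                     ┃rates ░┃━━━━━━━┛  
┃                     ┃s inco░┃          
┃                     ┃es que▼┃          
┗━━━━━━━━━━━━━━━━━━━━━┛━━━━━━━┛          
                                         


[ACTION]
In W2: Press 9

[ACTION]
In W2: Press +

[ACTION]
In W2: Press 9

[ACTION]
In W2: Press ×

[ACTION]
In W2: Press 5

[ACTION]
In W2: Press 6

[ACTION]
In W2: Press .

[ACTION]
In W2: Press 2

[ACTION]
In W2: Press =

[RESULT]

┏━━━━━━━━━━━━━━━━━━━━━┓                  
┃ Calculator          ┃━━━━━━━━━━━━━━━┓  
┠─────────────────────┨━━━━━━━┓       ┃  
┃               1011.6┃       ┃───────┨  
┃┌───┬───┬───┬───┐    ┃───────┨      ▲┃  
┃│ 7 │ 8 │ 9 │ ÷ │    ┃dles n▲┃80    █┃  
┃├───┼───┼───┼───┤    ┃nates █┃      ░┃  
┃│ 4 │ 5 │ 6 │ × │    ┃ates q░┃: prod░┃  
┃├───┼───┼───┼───┤    ┃s memo░┃4     ░┃  
┃│ 1 │ 2 │ 3 │ - │    ┃ses ca░┃n     ░┃  
┃├───┼───┼───┼───┤    ┃ netwo░┃      ░┃  
┃│ 0 │ . │ = │ + │    ┃es que░┃      ░┃  
┃├───┼───┼───┼───┤    ┃ates t░┃: prod░┃  
┃│ C │ MC│ MR│ M+│    ┃ates d░┃      ░┃  
┃└───┴───┴───┴───┘    ┃s user░┃f-8   ░┃  
┃                     ┃es mem░┃      ▼┃  
┃                     ┃rates ░┃━━━━━━━┛  
┃                     ┃s inco░┃          
┃                     ┃es que▼┃          
┗━━━━━━━━━━━━━━━━━━━━━┛━━━━━━━┛          
                                         


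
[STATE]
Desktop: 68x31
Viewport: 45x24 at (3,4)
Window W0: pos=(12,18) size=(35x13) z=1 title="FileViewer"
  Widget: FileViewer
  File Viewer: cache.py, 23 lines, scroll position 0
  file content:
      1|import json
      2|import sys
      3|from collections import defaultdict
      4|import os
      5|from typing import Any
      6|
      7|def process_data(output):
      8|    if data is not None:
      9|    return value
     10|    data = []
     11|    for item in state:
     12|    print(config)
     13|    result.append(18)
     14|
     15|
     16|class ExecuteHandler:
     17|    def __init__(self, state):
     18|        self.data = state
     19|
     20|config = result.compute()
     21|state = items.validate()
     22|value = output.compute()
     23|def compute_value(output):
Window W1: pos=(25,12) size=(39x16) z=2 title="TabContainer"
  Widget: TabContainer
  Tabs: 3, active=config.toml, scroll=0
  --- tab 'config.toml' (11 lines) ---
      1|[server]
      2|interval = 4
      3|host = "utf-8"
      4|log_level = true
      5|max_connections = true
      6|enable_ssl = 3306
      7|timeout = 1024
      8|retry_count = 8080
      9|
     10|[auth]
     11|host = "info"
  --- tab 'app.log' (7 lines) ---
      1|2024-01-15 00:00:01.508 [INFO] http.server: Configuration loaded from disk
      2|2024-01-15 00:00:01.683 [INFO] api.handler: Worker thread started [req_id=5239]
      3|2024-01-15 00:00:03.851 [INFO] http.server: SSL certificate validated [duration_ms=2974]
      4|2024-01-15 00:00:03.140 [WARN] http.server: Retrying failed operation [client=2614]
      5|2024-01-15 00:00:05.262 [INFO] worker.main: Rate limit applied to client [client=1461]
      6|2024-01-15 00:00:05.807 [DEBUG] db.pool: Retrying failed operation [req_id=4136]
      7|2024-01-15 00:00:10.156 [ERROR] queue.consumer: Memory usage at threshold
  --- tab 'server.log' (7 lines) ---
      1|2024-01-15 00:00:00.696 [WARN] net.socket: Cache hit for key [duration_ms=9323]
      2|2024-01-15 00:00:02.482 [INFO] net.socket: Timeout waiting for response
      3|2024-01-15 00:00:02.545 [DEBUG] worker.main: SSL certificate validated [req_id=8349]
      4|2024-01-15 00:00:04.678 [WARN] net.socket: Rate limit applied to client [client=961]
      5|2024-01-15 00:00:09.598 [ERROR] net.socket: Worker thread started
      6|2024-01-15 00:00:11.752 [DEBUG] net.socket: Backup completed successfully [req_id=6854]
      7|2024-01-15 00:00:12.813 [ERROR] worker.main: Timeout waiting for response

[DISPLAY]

                                             
                                             
                                             
                                             
                                             
                                             
                                             
                                             
                      ┏━━━━━━━━━━━━━━━━━━━━━━
                      ┃ TabContainer         
                      ┠──────────────────────
                      ┃[config.toml]│ app.log
                      ┃──────────────────────
                      ┃[server]              
         ┏━━━━━━━━━━━━┃interval = 4          
         ┃ FileViewer ┃host = "utf-8"        
         ┠────────────┃log_level = true      
         ┃import json ┃max_connections = true
         ┃import sys  ┃enable_ssl = 3306     
         ┃from collect┃timeout = 1024        
         ┃import os   ┃retry_count = 8080    
         ┃from typing ┃                      
         ┃            ┃[auth]                
         ┃def process_┗━━━━━━━━━━━━━━━━━━━━━━


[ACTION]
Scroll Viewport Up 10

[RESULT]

                                             
                                             
                                             
                                             
                                             
                                             
                                             
                                             
                                             
                                             
                                             
                                             
                      ┏━━━━━━━━━━━━━━━━━━━━━━
                      ┃ TabContainer         
                      ┠──────────────────────
                      ┃[config.toml]│ app.log
                      ┃──────────────────────
                      ┃[server]              
         ┏━━━━━━━━━━━━┃interval = 4          
         ┃ FileViewer ┃host = "utf-8"        
         ┠────────────┃log_level = true      
         ┃import json ┃max_connections = true
         ┃import sys  ┃enable_ssl = 3306     
         ┃from collect┃timeout = 1024        


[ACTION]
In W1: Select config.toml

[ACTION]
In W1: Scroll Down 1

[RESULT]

                                             
                                             
                                             
                                             
                                             
                                             
                                             
                                             
                                             
                                             
                                             
                                             
                      ┏━━━━━━━━━━━━━━━━━━━━━━
                      ┃ TabContainer         
                      ┠──────────────────────
                      ┃[config.toml]│ app.log
                      ┃──────────────────────
                      ┃interval = 4          
         ┏━━━━━━━━━━━━┃host = "utf-8"        
         ┃ FileViewer ┃log_level = true      
         ┠────────────┃max_connections = true
         ┃import json ┃enable_ssl = 3306     
         ┃import sys  ┃timeout = 1024        
         ┃from collect┃retry_count = 8080    


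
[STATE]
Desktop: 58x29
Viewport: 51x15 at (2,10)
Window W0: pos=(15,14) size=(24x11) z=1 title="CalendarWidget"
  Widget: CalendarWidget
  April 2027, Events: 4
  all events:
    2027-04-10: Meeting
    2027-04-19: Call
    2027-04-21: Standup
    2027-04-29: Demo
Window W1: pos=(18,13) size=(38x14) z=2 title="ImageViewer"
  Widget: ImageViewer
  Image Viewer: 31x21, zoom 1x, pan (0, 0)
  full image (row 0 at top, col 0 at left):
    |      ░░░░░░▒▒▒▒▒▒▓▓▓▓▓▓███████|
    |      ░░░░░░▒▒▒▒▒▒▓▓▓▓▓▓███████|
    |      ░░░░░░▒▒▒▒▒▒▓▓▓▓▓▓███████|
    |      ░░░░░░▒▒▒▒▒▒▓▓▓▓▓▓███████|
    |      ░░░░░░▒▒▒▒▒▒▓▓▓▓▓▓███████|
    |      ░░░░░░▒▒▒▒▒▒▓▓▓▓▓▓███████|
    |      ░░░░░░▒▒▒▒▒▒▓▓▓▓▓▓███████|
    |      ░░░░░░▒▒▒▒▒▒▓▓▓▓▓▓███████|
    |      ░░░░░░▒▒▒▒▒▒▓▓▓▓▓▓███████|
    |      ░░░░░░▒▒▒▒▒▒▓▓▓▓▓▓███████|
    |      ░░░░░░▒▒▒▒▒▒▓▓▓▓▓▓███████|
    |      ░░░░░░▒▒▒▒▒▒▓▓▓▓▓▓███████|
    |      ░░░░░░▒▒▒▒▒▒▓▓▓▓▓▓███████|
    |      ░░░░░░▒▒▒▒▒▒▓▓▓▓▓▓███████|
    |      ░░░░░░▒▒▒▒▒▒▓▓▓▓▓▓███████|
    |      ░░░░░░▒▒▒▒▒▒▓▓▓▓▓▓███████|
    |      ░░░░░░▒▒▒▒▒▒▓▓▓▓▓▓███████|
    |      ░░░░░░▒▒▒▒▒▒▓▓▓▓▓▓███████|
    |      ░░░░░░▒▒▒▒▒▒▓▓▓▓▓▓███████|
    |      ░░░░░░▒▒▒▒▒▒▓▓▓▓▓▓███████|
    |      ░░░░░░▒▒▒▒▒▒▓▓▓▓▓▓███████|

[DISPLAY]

                                                   
                                                   
                                                   
                ┏━━━━━━━━━━━━━━━━━━━━━━━━━━━━━━━━━━
             ┏━━┃ ImageViewer                      
             ┃ C┠──────────────────────────────────
             ┠──┃      ░░░░░░▒▒▒▒▒▒▓▓▓▓▓▓███████   
             ┃  ┃      ░░░░░░▒▒▒▒▒▒▓▓▓▓▓▓███████   
             ┃Mo┃      ░░░░░░▒▒▒▒▒▒▓▓▓▓▓▓███████   
             ┃  ┃      ░░░░░░▒▒▒▒▒▒▓▓▓▓▓▓███████   
             ┃ 5┃      ░░░░░░▒▒▒▒▒▒▓▓▓▓▓▓███████   
             ┃12┃      ░░░░░░▒▒▒▒▒▒▓▓▓▓▓▓███████   
             ┃19┃      ░░░░░░▒▒▒▒▒▒▓▓▓▓▓▓███████   
             ┃26┃      ░░░░░░▒▒▒▒▒▒▓▓▓▓▓▓███████   
             ┗━━┃      ░░░░░░▒▒▒▒▒▒▓▓▓▓▓▓███████   


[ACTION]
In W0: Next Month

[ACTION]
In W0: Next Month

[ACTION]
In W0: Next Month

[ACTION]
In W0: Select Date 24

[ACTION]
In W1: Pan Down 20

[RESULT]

                                                   
                                                   
                                                   
                ┏━━━━━━━━━━━━━━━━━━━━━━━━━━━━━━━━━━
             ┏━━┃ ImageViewer                      
             ┃ C┠──────────────────────────────────
             ┠──┃      ░░░░░░▒▒▒▒▒▒▓▓▓▓▓▓███████   
             ┃  ┃                                  
             ┃Mo┃                                  
             ┃  ┃                                  
             ┃ 5┃                                  
             ┃12┃                                  
             ┃19┃                                  
             ┃26┃                                  
             ┗━━┃                                  
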